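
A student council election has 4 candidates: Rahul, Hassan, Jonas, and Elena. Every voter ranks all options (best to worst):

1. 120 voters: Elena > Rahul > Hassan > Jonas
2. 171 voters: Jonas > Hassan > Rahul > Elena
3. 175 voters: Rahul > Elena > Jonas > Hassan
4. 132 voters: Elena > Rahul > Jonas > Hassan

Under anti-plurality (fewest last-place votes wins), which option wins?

Last-place votes: Rahul 0, Hassan 307, Jonas 120, Elena 171.
Rahul is ranked last by the fewest voters, so Rahul wins.

Rahul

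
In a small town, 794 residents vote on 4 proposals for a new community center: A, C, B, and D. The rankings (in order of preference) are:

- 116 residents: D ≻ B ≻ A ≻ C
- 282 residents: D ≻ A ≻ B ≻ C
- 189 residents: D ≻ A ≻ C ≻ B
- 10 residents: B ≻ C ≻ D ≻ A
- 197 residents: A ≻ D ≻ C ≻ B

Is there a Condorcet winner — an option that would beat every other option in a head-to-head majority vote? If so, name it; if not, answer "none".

D vs A: 597–197 for D.
D vs C: 784–10 for D.
D vs B: 784–10 for D.
D beats every other option head-to-head.

D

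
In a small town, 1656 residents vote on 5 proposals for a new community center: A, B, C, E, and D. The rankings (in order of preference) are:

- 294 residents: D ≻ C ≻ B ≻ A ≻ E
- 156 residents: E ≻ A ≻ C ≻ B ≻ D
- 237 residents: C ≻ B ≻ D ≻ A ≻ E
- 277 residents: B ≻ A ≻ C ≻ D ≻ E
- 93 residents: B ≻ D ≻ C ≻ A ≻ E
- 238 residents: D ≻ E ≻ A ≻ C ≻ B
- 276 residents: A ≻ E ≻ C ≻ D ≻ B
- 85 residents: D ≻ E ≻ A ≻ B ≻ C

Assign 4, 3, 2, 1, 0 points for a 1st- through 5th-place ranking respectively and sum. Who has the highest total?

D

A: 294·1 + 156·3 + 237·1 + 277·3 + 93·1 + 238·2 + 276·4 + 85·2 = 3673
B: 294·2 + 156·1 + 237·3 + 277·4 + 93·4 + 238·0 + 276·0 + 85·1 = 3020
C: 294·3 + 156·2 + 237·4 + 277·2 + 93·2 + 238·1 + 276·2 + 85·0 = 3672
E: 294·0 + 156·4 + 237·0 + 277·0 + 93·0 + 238·3 + 276·3 + 85·3 = 2421
D: 294·4 + 156·0 + 237·2 + 277·1 + 93·3 + 238·4 + 276·1 + 85·4 = 3774
D has the highest Borda score (3774).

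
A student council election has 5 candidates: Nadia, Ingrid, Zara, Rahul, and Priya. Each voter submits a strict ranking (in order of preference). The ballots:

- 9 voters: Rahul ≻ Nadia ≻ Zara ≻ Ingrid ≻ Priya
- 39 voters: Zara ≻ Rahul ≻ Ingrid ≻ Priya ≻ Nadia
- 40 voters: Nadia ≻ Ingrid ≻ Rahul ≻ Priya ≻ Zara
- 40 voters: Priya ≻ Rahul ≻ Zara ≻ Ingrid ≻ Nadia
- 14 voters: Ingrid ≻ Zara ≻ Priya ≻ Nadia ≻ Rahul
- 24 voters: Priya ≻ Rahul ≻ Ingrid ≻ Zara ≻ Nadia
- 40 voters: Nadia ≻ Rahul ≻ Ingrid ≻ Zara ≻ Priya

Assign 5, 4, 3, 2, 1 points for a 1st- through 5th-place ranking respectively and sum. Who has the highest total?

Rahul

Nadia: 9·4 + 39·1 + 40·5 + 40·1 + 14·2 + 24·1 + 40·5 = 567
Ingrid: 9·2 + 39·3 + 40·4 + 40·2 + 14·5 + 24·3 + 40·3 = 637
Zara: 9·3 + 39·5 + 40·1 + 40·3 + 14·4 + 24·2 + 40·2 = 566
Rahul: 9·5 + 39·4 + 40·3 + 40·4 + 14·1 + 24·4 + 40·4 = 751
Priya: 9·1 + 39·2 + 40·2 + 40·5 + 14·3 + 24·5 + 40·1 = 569
Rahul has the highest Borda score (751).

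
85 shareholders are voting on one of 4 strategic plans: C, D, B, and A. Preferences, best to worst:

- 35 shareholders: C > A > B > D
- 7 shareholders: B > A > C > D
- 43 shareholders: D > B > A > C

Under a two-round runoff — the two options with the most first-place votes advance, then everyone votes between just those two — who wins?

D

Round 1 first-place votes: C 35, D 43, B 7, A 0.
D and C advance.
Runoff: D is preferred to C by 43 voters; C by 42.
D wins the runoff.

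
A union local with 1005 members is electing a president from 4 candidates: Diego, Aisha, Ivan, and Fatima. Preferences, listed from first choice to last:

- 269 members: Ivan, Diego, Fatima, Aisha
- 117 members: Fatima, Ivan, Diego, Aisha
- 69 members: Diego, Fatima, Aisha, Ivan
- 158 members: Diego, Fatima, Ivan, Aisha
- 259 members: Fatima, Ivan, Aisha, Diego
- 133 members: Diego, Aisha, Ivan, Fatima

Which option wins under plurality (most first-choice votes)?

First-place votes: Diego 360, Aisha 0, Ivan 269, Fatima 376.
Fatima has the most first-place votes.

Fatima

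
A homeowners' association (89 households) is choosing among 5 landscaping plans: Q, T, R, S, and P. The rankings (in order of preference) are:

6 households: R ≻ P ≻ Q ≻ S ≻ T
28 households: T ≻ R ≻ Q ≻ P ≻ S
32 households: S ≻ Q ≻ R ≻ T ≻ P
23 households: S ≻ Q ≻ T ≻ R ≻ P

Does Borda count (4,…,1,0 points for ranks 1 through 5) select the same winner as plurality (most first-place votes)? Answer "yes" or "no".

no

Borda — scores: Q 233, T 190, R 195, S 226, P 46. Winner: Q.
Plurality — first-place votes: Q 0, T 28, R 6, S 55, P 0. Winner: S.
The two methods disagree.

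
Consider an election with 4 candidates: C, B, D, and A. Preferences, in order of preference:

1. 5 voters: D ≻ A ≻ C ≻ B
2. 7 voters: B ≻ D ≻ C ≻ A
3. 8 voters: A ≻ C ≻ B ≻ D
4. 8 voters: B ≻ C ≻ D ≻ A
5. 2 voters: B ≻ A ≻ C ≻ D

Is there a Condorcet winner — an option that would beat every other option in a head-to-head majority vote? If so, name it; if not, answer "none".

B

B vs C: 17–13 for B.
B vs D: 25–5 for B.
B vs A: 17–13 for B.
B beats every other option head-to-head.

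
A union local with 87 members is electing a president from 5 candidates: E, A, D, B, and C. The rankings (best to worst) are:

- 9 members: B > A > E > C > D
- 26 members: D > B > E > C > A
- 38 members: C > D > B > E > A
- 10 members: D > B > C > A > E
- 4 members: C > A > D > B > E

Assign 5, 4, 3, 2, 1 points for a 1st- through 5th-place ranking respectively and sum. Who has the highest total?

E: 9·3 + 26·3 + 38·2 + 10·1 + 4·1 = 195
A: 9·4 + 26·1 + 38·1 + 10·2 + 4·4 = 136
D: 9·1 + 26·5 + 38·4 + 10·5 + 4·3 = 353
B: 9·5 + 26·4 + 38·3 + 10·4 + 4·2 = 311
C: 9·2 + 26·2 + 38·5 + 10·3 + 4·5 = 310
D has the highest Borda score (353).

D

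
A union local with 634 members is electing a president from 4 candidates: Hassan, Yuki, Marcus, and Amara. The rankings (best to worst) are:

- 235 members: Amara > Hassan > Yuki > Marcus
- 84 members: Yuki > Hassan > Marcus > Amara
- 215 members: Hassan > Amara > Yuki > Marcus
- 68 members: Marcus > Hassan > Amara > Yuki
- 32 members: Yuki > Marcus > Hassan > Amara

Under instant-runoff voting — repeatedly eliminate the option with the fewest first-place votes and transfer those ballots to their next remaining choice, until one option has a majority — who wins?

Round 1: Hassan 215, Yuki 116, Marcus 68, Amara 235. Eliminate Marcus.
Round 2: Hassan 283, Yuki 116, Amara 235. Eliminate Yuki.
Round 3: Hassan 399, Amara 235. Hassan has a majority.

Hassan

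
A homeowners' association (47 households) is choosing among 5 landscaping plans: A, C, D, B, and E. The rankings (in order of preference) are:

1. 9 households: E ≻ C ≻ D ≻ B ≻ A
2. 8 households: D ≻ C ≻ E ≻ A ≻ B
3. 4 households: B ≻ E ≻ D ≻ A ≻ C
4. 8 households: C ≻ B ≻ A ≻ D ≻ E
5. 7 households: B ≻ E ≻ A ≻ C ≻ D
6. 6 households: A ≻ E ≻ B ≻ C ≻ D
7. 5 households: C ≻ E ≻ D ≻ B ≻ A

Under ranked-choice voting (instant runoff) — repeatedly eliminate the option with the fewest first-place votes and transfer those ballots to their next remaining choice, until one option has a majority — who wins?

E

Round 1: A 6, C 13, D 8, B 11, E 9. Eliminate A.
Round 2: C 13, D 8, B 11, E 15. Eliminate D.
Round 3: C 21, B 11, E 15. Eliminate B.
Round 4: C 21, E 26. E has a majority.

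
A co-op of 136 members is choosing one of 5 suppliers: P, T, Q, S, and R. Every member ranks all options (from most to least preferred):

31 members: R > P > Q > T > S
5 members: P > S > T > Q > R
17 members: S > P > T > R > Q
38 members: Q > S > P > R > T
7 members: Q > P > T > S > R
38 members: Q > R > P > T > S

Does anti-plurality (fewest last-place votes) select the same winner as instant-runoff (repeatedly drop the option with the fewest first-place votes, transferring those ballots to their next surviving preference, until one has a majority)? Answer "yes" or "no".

no

Anti-plurality — last-place votes: P 0, T 38, Q 17, S 69, R 12. Winner: P.
Instant-runoff — R1 P 5, T 0, Q 83, S 17, R 31 (Q winner). Winner: Q.
The two methods disagree.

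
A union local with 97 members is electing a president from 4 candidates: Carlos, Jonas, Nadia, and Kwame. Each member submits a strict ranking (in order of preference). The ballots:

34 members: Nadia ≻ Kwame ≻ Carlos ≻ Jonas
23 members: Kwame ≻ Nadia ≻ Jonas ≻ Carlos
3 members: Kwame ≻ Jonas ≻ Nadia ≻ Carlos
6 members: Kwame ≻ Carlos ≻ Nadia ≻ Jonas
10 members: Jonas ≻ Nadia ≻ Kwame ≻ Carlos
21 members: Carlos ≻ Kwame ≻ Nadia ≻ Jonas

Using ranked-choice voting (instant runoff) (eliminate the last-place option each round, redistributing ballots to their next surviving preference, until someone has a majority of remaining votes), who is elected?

Kwame

Round 1: Carlos 21, Jonas 10, Nadia 34, Kwame 32. Eliminate Jonas.
Round 2: Carlos 21, Nadia 44, Kwame 32. Eliminate Carlos.
Round 3: Nadia 44, Kwame 53. Kwame has a majority.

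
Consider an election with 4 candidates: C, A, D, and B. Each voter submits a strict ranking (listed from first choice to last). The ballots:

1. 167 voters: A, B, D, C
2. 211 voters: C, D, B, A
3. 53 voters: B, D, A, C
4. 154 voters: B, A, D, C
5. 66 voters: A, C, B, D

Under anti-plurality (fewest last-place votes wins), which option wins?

B

Last-place votes: C 374, A 211, D 66, B 0.
B is ranked last by the fewest voters, so B wins.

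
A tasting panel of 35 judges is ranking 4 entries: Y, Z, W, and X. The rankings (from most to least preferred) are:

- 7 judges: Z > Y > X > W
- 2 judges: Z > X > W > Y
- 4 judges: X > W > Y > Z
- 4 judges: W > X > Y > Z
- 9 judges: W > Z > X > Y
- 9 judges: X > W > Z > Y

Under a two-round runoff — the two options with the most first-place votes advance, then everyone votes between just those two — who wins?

Round 1 first-place votes: Y 0, Z 9, W 13, X 13.
X and W advance.
Runoff: X is preferred to W by 22 voters; W by 13.
X wins the runoff.

X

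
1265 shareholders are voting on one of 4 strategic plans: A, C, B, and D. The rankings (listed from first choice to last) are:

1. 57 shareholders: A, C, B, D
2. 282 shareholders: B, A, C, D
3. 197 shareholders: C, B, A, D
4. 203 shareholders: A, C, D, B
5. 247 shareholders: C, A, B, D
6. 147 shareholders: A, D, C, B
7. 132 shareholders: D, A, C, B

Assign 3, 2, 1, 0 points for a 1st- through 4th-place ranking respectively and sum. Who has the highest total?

A: 57·3 + 282·2 + 197·1 + 203·3 + 247·2 + 147·3 + 132·2 = 2740
C: 57·2 + 282·1 + 197·3 + 203·2 + 247·3 + 147·1 + 132·1 = 2413
B: 57·1 + 282·3 + 197·2 + 203·0 + 247·1 + 147·0 + 132·0 = 1544
D: 57·0 + 282·0 + 197·0 + 203·1 + 247·0 + 147·2 + 132·3 = 893
A has the highest Borda score (2740).

A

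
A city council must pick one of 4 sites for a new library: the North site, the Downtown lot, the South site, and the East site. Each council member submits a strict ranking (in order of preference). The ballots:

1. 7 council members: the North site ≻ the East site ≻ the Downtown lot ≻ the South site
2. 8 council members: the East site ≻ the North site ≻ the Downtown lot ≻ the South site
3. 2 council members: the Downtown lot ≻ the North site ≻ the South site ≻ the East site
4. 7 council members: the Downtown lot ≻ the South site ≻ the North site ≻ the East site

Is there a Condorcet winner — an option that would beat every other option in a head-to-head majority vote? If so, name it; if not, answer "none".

the North site vs the Downtown lot: 15–9 for the North site.
the North site vs the South site: 17–7 for the North site.
the North site vs the East site: 16–8 for the North site.
the North site beats every other option head-to-head.

the North site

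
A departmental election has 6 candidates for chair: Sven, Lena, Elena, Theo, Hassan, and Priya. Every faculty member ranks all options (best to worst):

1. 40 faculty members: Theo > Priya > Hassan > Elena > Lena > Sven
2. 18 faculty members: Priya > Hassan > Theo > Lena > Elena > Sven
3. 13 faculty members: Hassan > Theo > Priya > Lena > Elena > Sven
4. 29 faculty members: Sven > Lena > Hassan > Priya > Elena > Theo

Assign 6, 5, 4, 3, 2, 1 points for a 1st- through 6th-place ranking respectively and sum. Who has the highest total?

Sven: 40·1 + 18·1 + 13·1 + 29·6 = 245
Lena: 40·2 + 18·3 + 13·3 + 29·5 = 318
Elena: 40·3 + 18·2 + 13·2 + 29·2 = 240
Theo: 40·6 + 18·4 + 13·5 + 29·1 = 406
Hassan: 40·4 + 18·5 + 13·6 + 29·4 = 444
Priya: 40·5 + 18·6 + 13·4 + 29·3 = 447
Priya has the highest Borda score (447).

Priya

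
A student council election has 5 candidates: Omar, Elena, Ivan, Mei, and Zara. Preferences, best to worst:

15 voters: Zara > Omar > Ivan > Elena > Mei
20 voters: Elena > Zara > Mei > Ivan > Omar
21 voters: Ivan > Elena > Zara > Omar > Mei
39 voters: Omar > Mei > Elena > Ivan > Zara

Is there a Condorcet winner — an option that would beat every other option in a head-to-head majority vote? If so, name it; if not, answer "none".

Checking pairwise contests:
Zara beats Omar 56–39.
Omar beats Elena 54–41.
Omar beats Ivan 54–41.
Omar beats Mei 75–20.
Elena beats Zara 80–15.
Every option loses at least one head-to-head, so there is no Condorcet winner.

none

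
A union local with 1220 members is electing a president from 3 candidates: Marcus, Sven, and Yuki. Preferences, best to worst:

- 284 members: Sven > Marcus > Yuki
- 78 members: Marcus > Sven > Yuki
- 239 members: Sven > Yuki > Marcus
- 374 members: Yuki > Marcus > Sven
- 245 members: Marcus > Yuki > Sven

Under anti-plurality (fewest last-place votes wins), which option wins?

Marcus

Last-place votes: Marcus 239, Sven 619, Yuki 362.
Marcus is ranked last by the fewest voters, so Marcus wins.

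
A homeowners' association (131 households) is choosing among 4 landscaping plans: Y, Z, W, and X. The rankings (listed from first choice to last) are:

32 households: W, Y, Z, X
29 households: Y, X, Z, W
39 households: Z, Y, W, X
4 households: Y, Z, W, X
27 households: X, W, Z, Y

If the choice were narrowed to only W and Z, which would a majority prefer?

Voters preferring W to Z: 59; preferring Z to W: 72.
Z wins the head-to-head.

Z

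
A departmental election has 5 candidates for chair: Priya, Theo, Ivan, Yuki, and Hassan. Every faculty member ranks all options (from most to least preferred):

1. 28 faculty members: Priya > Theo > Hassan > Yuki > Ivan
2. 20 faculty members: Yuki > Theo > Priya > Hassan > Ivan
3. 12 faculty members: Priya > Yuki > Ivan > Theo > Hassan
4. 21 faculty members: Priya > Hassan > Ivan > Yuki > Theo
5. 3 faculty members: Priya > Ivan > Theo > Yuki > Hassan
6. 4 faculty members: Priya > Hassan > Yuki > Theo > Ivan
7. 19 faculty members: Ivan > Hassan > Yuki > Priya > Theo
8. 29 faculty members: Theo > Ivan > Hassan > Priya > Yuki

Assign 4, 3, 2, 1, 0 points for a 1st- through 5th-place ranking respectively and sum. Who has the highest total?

Priya

Priya: 28·4 + 20·2 + 12·4 + 21·4 + 3·4 + 4·4 + 19·1 + 29·1 = 360
Theo: 28·3 + 20·3 + 12·1 + 21·0 + 3·2 + 4·1 + 19·0 + 29·4 = 282
Ivan: 28·0 + 20·0 + 12·2 + 21·2 + 3·3 + 4·0 + 19·4 + 29·3 = 238
Yuki: 28·1 + 20·4 + 12·3 + 21·1 + 3·1 + 4·2 + 19·2 + 29·0 = 214
Hassan: 28·2 + 20·1 + 12·0 + 21·3 + 3·0 + 4·3 + 19·3 + 29·2 = 266
Priya has the highest Borda score (360).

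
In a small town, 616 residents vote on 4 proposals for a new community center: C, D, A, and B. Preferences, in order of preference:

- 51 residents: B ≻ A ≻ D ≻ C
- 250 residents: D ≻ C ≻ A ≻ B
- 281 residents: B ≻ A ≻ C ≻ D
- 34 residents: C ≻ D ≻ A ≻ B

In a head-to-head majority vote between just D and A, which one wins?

A

Voters preferring D to A: 284; preferring A to D: 332.
A wins the head-to-head.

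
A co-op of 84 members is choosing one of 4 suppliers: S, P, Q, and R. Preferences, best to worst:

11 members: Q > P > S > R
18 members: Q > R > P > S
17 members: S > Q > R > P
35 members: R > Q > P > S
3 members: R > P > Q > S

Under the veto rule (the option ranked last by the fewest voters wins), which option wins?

Last-place votes: S 56, P 17, Q 0, R 11.
Q is ranked last by the fewest voters, so Q wins.

Q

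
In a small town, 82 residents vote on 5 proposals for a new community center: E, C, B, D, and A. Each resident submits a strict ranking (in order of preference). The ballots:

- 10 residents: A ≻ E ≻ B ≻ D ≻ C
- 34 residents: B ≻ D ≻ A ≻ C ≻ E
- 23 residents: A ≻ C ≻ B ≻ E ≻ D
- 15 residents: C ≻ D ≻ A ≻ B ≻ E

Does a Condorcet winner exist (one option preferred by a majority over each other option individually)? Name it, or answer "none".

Checking pairwise contests:
C beats E 72–10.
B beats C 44–38.
A beats B 48–34.
B beats D 67–15.
D beats A 49–33.
Every option loses at least one head-to-head, so there is no Condorcet winner.

none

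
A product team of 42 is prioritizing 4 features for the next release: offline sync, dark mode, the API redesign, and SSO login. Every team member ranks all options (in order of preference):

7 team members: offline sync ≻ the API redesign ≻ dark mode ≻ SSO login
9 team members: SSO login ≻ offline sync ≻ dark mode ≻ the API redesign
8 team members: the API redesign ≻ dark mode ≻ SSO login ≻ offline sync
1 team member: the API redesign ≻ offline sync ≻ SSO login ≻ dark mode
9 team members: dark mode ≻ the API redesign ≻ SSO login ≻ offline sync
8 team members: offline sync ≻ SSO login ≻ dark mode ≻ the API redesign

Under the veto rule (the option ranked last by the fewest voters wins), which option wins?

dark mode

Last-place votes: offline sync 17, dark mode 1, the API redesign 17, SSO login 7.
dark mode is ranked last by the fewest voters, so dark mode wins.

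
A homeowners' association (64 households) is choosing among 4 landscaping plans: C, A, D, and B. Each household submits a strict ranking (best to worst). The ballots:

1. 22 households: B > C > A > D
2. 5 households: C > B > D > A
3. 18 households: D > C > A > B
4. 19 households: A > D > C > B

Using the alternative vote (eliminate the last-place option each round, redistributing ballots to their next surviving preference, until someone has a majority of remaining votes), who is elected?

A

Round 1: C 5, A 19, D 18, B 22. Eliminate C.
Round 2: A 19, D 18, B 27. Eliminate D.
Round 3: A 37, B 27. A has a majority.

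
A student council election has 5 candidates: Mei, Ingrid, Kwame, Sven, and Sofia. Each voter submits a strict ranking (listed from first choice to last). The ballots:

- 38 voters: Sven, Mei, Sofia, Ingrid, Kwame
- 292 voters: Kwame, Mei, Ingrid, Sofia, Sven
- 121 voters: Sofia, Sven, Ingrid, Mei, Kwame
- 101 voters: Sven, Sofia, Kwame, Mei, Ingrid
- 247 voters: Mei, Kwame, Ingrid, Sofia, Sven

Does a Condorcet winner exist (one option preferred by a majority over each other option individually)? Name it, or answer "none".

Mei vs Ingrid: 678–121 for Mei.
Mei vs Kwame: 406–393 for Mei.
Mei vs Sven: 539–260 for Mei.
Mei vs Sofia: 577–222 for Mei.
Mei beats every other option head-to-head.

Mei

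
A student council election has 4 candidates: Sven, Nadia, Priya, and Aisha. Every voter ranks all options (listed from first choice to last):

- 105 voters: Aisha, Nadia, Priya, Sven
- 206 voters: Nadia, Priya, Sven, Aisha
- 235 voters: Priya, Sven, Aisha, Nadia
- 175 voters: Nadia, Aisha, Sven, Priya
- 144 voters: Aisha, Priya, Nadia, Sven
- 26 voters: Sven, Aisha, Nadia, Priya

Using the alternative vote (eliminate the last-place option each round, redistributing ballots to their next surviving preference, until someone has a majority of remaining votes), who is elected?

Round 1: Sven 26, Nadia 381, Priya 235, Aisha 249. Eliminate Sven.
Round 2: Nadia 381, Priya 235, Aisha 275. Eliminate Priya.
Round 3: Nadia 381, Aisha 510. Aisha has a majority.

Aisha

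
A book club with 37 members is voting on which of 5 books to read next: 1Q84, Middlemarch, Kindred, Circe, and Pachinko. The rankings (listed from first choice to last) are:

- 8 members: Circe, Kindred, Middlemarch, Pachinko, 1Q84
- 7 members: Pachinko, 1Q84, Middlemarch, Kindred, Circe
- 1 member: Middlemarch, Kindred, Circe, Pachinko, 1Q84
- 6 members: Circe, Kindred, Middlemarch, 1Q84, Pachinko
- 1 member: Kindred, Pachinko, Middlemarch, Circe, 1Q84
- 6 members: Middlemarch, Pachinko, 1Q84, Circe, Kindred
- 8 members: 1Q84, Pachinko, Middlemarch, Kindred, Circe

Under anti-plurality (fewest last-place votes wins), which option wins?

Last-place votes: 1Q84 10, Middlemarch 0, Kindred 6, Circe 15, Pachinko 6.
Middlemarch is ranked last by the fewest voters, so Middlemarch wins.

Middlemarch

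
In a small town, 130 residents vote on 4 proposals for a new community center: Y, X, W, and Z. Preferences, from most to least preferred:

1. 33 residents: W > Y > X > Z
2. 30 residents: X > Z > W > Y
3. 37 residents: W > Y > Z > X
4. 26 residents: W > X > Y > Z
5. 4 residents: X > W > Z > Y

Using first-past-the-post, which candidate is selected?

First-place votes: Y 0, X 34, W 96, Z 0.
W has the most first-place votes.

W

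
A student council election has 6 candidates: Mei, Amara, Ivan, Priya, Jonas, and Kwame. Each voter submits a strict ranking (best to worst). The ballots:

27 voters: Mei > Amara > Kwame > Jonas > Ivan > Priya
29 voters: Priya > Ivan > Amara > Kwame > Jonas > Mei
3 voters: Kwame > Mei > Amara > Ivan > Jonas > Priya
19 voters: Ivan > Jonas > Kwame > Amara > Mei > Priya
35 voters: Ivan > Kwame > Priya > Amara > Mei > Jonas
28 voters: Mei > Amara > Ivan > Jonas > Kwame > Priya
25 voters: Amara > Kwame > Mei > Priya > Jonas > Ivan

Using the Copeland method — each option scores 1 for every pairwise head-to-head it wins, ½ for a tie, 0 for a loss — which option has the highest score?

Mei: beats Priya and Jonas; ties Ivan; loses to Amara and Kwame → score 2.5.
Amara: beats Mei, Priya, Jonas, and Kwame; ties Ivan → score 4.5.
Ivan: beats Priya, Jonas, and Kwame; ties Mei and Amara → score 4.
Priya: beats Jonas; loses to Mei, Amara, Ivan, and Kwame → score 1.
Jonas: loses to Mei, Amara, Ivan, Priya, and Kwame → score 0.
Kwame: beats Mei, Priya, and Jonas; loses to Amara and Ivan → score 3.
Amara has the best pairwise record.

Amara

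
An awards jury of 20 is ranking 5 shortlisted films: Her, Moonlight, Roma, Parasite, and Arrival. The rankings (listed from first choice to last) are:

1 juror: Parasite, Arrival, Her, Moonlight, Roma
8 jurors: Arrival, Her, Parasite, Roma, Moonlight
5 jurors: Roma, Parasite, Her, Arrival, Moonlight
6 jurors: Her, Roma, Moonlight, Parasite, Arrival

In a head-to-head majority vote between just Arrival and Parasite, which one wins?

Voters preferring Arrival to Parasite: 8; preferring Parasite to Arrival: 12.
Parasite wins the head-to-head.

Parasite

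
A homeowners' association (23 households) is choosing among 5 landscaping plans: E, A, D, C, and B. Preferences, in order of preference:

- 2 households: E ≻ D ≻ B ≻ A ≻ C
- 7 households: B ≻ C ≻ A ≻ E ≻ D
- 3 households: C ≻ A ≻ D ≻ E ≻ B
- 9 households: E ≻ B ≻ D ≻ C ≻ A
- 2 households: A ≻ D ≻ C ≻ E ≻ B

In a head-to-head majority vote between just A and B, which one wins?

B

Voters preferring A to B: 5; preferring B to A: 18.
B wins the head-to-head.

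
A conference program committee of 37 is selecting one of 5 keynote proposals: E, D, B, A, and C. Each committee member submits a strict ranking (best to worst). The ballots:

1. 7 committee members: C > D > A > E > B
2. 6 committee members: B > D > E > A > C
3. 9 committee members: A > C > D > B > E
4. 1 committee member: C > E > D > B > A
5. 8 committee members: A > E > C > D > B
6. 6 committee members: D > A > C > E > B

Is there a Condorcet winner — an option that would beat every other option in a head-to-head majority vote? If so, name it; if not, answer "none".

none

Checking pairwise contests:
D beats E 28–9.
C beats D 25–12.
E beats B 22–15.
D beats A 20–17.
A beats C 29–8.
Every option loses at least one head-to-head, so there is no Condorcet winner.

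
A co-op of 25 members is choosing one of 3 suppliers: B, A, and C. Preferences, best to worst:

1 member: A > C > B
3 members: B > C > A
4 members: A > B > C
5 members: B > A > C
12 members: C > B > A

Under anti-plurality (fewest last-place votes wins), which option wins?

Last-place votes: B 1, A 15, C 9.
B is ranked last by the fewest voters, so B wins.

B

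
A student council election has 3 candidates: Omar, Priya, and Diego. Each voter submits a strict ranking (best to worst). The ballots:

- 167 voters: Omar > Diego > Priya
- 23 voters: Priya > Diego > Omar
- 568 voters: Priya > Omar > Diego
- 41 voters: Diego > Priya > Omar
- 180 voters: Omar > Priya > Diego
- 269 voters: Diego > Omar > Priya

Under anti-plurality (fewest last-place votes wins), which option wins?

Last-place votes: Omar 64, Priya 436, Diego 748.
Omar is ranked last by the fewest voters, so Omar wins.

Omar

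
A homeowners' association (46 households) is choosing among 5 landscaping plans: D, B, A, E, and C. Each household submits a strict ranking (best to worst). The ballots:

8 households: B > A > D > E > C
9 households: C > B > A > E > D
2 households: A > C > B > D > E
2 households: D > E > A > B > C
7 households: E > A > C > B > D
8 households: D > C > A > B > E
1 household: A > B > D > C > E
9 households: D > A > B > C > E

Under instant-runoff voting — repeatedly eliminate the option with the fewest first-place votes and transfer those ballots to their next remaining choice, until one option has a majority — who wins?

D

Round 1: D 19, B 8, A 3, E 7, C 9. Eliminate A.
Round 2: D 19, B 9, E 7, C 11. Eliminate E.
Round 3: D 19, B 9, C 18. Eliminate B.
Round 4: D 28, C 18. D has a majority.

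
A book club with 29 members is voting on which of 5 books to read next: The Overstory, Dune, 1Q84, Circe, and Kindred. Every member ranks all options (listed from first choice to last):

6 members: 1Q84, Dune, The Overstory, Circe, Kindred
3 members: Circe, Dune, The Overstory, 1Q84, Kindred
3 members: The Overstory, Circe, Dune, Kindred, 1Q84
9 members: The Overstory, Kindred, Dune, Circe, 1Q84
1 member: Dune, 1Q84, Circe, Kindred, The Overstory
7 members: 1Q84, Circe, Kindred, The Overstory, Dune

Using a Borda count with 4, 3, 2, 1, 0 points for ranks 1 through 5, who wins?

The Overstory: 6·2 + 3·2 + 3·4 + 9·4 + 1·0 + 7·1 = 73
Dune: 6·3 + 3·3 + 3·2 + 9·2 + 1·4 + 7·0 = 55
1Q84: 6·4 + 3·1 + 3·0 + 9·0 + 1·3 + 7·4 = 58
Circe: 6·1 + 3·4 + 3·3 + 9·1 + 1·2 + 7·3 = 59
Kindred: 6·0 + 3·0 + 3·1 + 9·3 + 1·1 + 7·2 = 45
The Overstory has the highest Borda score (73).

The Overstory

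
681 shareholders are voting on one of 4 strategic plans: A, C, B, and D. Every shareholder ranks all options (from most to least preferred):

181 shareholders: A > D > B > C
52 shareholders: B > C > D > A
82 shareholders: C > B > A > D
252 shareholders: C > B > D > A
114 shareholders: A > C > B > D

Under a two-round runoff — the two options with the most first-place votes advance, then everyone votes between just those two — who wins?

C

Round 1 first-place votes: A 295, C 334, B 52, D 0.
C and A advance.
Runoff: C is preferred to A by 386 voters; A by 295.
C wins the runoff.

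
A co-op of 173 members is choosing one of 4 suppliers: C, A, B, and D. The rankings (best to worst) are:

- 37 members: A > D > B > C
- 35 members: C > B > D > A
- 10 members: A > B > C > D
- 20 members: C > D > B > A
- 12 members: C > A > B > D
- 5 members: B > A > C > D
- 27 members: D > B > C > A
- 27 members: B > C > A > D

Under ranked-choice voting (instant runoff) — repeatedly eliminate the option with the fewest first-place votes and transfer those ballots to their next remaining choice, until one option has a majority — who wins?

B

Round 1: C 67, A 47, B 32, D 27. Eliminate D.
Round 2: C 67, A 47, B 59. Eliminate A.
Round 3: C 67, B 106. B has a majority.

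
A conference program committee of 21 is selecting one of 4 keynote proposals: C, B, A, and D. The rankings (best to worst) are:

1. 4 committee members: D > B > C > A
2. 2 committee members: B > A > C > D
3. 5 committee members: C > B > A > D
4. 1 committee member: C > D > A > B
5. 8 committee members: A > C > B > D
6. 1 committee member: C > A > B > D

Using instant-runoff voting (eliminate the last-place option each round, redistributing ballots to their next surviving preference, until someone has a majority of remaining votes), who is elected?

Round 1: C 7, B 2, A 8, D 4. Eliminate B.
Round 2: C 7, A 10, D 4. Eliminate D.
Round 3: C 11, A 10. C has a majority.

C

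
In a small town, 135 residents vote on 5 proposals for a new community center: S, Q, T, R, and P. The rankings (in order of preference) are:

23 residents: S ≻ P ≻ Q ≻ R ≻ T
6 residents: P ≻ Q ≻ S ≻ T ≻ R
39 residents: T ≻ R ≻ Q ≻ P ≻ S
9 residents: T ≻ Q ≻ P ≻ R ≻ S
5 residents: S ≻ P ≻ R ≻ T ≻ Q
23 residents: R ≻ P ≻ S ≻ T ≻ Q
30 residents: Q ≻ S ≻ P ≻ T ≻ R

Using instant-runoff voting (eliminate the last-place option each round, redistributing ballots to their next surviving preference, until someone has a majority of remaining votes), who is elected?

S

Round 1: S 28, Q 30, T 48, R 23, P 6. Eliminate P.
Round 2: S 28, Q 36, T 48, R 23. Eliminate R.
Round 3: S 51, Q 36, T 48. Eliminate Q.
Round 4: S 87, T 48. S has a majority.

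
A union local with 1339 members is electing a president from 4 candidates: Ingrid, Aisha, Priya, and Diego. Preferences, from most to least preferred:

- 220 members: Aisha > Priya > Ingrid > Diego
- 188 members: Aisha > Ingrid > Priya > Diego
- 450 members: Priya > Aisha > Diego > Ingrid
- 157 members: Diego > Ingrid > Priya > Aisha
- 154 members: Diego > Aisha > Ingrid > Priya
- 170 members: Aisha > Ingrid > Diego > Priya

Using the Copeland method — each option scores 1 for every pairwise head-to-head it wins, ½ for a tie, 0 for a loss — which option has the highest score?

Ingrid: loses to Aisha, Priya, and Diego → score 0.
Aisha: beats Ingrid, Priya, and Diego → score 3.
Priya: beats Ingrid and Diego; loses to Aisha → score 2.
Diego: beats Ingrid; loses to Aisha and Priya → score 1.
Aisha has the best pairwise record.

Aisha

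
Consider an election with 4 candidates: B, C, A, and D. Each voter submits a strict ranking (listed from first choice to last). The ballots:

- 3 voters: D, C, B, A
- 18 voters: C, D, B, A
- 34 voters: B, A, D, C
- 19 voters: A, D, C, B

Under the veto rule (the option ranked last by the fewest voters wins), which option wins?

Last-place votes: B 19, C 34, A 21, D 0.
D is ranked last by the fewest voters, so D wins.

D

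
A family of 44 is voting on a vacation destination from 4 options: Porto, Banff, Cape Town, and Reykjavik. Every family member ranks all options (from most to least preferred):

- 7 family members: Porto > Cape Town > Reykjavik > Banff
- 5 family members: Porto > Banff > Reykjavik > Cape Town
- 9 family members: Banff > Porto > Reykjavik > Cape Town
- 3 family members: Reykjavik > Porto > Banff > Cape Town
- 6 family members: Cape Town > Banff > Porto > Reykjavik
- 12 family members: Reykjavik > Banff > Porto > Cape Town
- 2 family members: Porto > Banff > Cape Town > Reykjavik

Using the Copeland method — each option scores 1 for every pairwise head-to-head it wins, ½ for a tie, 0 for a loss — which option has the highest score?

Banff

Porto: beats Cape Town and Reykjavik; loses to Banff → score 2.
Banff: beats Porto and Cape Town; ties Reykjavik → score 2.5.
Cape Town: loses to Porto, Banff, and Reykjavik → score 0.
Reykjavik: beats Cape Town; ties Banff; loses to Porto → score 1.5.
Banff has the best pairwise record.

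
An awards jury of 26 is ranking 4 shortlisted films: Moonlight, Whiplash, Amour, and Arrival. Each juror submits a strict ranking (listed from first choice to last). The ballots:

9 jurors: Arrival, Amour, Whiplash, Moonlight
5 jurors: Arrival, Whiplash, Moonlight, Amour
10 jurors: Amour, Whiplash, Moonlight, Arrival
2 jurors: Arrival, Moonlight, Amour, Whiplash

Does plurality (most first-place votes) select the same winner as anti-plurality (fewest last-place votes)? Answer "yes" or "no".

no

Plurality — first-place votes: Moonlight 0, Whiplash 0, Amour 10, Arrival 16. Winner: Arrival.
Anti-plurality — last-place votes: Moonlight 9, Whiplash 2, Amour 5, Arrival 10. Winner: Whiplash.
The two methods disagree.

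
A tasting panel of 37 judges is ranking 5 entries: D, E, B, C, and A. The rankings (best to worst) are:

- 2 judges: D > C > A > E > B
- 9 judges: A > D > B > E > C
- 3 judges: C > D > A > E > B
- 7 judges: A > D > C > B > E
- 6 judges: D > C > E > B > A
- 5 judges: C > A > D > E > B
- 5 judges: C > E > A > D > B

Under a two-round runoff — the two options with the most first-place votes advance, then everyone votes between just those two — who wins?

Round 1 first-place votes: D 8, E 0, B 0, C 13, A 16.
A and C advance.
Runoff: A is preferred to C by 16 voters; C by 21.
C wins the runoff.

C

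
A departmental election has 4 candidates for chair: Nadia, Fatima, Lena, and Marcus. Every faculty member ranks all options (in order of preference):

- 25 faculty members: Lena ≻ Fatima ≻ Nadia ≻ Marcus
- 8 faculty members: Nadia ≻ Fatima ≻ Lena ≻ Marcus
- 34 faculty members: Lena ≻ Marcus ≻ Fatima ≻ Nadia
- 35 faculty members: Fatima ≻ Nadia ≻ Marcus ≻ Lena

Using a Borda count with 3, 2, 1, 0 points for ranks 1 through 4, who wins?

Nadia: 25·1 + 8·3 + 34·0 + 35·2 = 119
Fatima: 25·2 + 8·2 + 34·1 + 35·3 = 205
Lena: 25·3 + 8·1 + 34·3 + 35·0 = 185
Marcus: 25·0 + 8·0 + 34·2 + 35·1 = 103
Fatima has the highest Borda score (205).

Fatima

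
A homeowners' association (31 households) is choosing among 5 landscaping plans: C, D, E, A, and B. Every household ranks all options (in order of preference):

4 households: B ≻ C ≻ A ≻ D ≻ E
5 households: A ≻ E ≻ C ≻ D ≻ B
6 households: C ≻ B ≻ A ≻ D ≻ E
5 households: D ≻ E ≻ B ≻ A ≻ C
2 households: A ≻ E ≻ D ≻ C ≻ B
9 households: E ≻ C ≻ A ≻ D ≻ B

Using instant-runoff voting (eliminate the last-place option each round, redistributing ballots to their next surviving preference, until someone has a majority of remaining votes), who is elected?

E

Round 1: C 6, D 5, E 9, A 7, B 4. Eliminate B.
Round 2: C 10, D 5, E 9, A 7. Eliminate D.
Round 3: C 10, E 14, A 7. Eliminate A.
Round 4: C 10, E 21. E has a majority.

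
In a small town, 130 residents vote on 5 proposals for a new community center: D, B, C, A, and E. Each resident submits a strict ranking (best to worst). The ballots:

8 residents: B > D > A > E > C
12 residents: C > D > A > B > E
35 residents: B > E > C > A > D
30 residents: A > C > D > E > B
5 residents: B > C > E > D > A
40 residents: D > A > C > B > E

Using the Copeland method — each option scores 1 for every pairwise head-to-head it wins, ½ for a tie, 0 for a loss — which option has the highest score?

A

D: beats B and E; ties A; loses to C → score 2.5.
B: beats E; loses to D, C, and A → score 1.
C: beats D, B, and E; loses to A → score 3.
A: beats B, C, and E; ties D → score 3.5.
E: loses to D, B, C, and A → score 0.
A has the best pairwise record.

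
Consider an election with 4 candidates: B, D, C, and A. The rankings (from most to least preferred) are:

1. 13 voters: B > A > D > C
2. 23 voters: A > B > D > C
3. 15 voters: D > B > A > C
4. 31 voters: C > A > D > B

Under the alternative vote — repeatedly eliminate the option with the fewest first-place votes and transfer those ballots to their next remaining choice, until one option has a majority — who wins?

Round 1: B 13, D 15, C 31, A 23. Eliminate B.
Round 2: D 15, C 31, A 36. Eliminate D.
Round 3: C 31, A 51. A has a majority.

A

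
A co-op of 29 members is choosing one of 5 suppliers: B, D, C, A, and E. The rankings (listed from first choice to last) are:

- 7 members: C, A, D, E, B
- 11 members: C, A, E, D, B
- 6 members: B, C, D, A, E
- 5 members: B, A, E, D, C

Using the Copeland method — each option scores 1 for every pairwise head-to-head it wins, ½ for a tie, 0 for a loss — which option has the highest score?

C

B: loses to D, C, A, and E → score 0.
D: beats B; loses to C, A, and E → score 1.
C: beats B, D, A, and E → score 4.
A: beats B, D, and E; loses to C → score 3.
E: beats B and D; loses to C and A → score 2.
C has the best pairwise record.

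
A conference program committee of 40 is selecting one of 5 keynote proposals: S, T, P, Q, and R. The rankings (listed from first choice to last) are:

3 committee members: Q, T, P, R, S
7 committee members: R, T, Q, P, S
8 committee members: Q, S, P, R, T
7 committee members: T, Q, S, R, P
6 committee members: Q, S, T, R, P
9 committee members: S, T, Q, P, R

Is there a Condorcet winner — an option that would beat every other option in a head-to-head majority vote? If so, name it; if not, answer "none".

none

Checking pairwise contests:
Q beats S 31–9.
S beats T 23–17.
S beats P 30–10.
T beats Q 23–17.
S beats R 30–10.
Every option loses at least one head-to-head, so there is no Condorcet winner.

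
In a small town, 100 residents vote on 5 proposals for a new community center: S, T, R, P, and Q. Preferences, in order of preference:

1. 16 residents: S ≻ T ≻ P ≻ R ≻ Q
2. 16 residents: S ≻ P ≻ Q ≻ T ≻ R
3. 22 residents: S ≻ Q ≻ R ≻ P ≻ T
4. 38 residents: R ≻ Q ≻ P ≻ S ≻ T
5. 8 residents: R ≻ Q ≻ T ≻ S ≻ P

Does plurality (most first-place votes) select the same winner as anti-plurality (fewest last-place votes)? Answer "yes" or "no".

Plurality — first-place votes: S 54, T 0, R 46, P 0, Q 0. Winner: S.
Anti-plurality — last-place votes: S 0, T 60, R 16, P 8, Q 16. Winner: S.
The two methods agree.

yes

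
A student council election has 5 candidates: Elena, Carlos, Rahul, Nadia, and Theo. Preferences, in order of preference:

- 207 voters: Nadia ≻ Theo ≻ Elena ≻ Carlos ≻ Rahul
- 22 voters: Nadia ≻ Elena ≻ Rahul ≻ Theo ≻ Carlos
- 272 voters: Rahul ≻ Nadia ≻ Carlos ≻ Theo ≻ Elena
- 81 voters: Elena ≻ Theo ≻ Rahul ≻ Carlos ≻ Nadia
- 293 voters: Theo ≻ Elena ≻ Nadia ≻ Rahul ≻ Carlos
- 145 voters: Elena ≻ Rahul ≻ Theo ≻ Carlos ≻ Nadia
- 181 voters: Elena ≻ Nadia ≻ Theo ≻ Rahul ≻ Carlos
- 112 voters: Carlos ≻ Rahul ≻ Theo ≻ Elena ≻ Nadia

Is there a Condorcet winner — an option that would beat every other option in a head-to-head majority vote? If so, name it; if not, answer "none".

Checking pairwise contests:
Theo beats Elena 884–429.
Elena beats Carlos 929–384.
Elena beats Rahul 929–384.
Elena beats Nadia 812–501.
Nadia beats Theo 682–631.
Every option loses at least one head-to-head, so there is no Condorcet winner.

none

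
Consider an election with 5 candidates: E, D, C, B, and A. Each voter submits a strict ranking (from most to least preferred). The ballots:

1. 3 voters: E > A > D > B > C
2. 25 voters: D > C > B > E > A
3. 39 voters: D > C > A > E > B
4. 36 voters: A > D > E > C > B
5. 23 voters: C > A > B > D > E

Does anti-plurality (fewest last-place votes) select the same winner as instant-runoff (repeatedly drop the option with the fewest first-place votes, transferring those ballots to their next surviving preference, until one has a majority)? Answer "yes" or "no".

yes

Anti-plurality — last-place votes: E 23, D 0, C 3, B 75, A 25. Winner: D.
Instant-runoff — R1 E 3, D 64, C 23, B 0, A 36 (D winner). Winner: D.
The two methods agree.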